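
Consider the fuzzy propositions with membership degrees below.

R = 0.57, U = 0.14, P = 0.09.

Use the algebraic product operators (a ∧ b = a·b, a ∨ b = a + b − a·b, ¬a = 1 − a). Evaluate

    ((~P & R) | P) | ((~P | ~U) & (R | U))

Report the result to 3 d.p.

~P = 1 − 0.0900 = 0.9100
~P & R = a·b on (0.9100, 0.5700) = 0.5187
(~P & R) | P = a + b − a·b on (0.5187, 0.0900) = 0.5620
~P = 1 − 0.0900 = 0.9100
~U = 1 − 0.1400 = 0.8600
~P | ~U = a + b − a·b on (0.9100, 0.8600) = 0.9874
R | U = a + b − a·b on (0.5700, 0.1400) = 0.6302
(~P | ~U) & (R | U) = a·b on (0.9874, 0.6302) = 0.6223
((~P & R) | P) | ((~P | ~U) & (R | U)) = a + b − a·b on (0.5620, 0.6223) = 0.8346

0.835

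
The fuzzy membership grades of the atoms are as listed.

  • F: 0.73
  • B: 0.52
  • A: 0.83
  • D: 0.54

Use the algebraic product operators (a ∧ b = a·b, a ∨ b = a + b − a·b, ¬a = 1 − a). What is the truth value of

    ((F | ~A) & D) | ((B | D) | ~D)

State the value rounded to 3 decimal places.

0.931

~A = 1 − 0.8300 = 0.1700
F | ~A = a + b − a·b on (0.7300, 0.1700) = 0.7759
(F | ~A) & D = a·b on (0.7759, 0.5400) = 0.4190
B | D = a + b − a·b on (0.5200, 0.5400) = 0.7792
~D = 1 − 0.5400 = 0.4600
(B | D) | ~D = a + b − a·b on (0.7792, 0.4600) = 0.8808
((F | ~A) & D) | ((B | D) | ~D) = a + b − a·b on (0.4190, 0.8808) = 0.9307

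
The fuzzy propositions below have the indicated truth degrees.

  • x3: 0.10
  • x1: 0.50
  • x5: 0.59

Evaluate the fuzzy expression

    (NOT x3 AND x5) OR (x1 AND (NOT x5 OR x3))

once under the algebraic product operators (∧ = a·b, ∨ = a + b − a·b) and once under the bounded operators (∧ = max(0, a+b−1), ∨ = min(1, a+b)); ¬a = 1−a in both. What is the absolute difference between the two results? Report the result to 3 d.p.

Under algebraic product:
  NOT x3 = 1 − 0.1000 = 0.9000
  NOT x3 AND x5 = a·b on (0.9000, 0.5900) = 0.5310
  NOT x5 = 1 − 0.5900 = 0.4100
  NOT x5 OR x3 = a + b − a·b on (0.4100, 0.1000) = 0.4690
  x1 AND (NOT x5 OR x3) = a·b on (0.5000, 0.4690) = 0.2345
  (NOT x3 AND x5) OR (x1 AND (NOT x5 OR x3)) = a + b − a·b on (0.5310, 0.2345) = 0.6410
  → value = 0.6410
Under bounded:
  NOT x3 = 1 − 0.10 = 0.90
  NOT x3 AND x5 = max(0, a+b−1) on (0.90, 0.59) = 0.49
  NOT x5 = 1 − 0.59 = 0.41
  NOT x5 OR x3 = min(1, a+b) on (0.41, 0.10) = 0.51
  x1 AND (NOT x5 OR x3) = max(0, a+b−1) on (0.50, 0.51) = 0.01
  (NOT x3 AND x5) OR (x1 AND (NOT x5 OR x3)) = min(1, a+b) on (0.49, 0.01) = 0.50
  → value = 0.5000
|0.6410 − 0.5000| = 0.141

0.141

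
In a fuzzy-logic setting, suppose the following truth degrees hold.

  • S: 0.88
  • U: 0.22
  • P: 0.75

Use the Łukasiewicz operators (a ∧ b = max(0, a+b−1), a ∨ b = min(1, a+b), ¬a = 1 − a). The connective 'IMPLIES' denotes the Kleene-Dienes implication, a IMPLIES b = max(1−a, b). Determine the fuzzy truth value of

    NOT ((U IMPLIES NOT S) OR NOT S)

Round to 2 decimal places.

0.10

NOT S = 1 − 0.88 = 0.12
U IMPLIES NOT S  [Kleene-Dienes: max(1−a, b)] with a=0.22, b=0.12 → 0.78
NOT S = 1 − 0.88 = 0.12
(U IMPLIES NOT S) OR NOT S = min(1, a+b) on (0.78, 0.12) = 0.90
NOT ((U IMPLIES NOT S) OR NOT S) = 1 − 0.90 = 0.10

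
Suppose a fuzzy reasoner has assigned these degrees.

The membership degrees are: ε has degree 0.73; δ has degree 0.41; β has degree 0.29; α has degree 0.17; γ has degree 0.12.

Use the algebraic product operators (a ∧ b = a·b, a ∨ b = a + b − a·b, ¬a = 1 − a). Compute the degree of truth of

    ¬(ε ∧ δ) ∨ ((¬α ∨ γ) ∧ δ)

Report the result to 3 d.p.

ε ∧ δ = a·b on (0.7300, 0.4100) = 0.2993
¬(ε ∧ δ) = 1 − 0.2993 = 0.7007
¬α = 1 − 0.1700 = 0.8300
¬α ∨ γ = a + b − a·b on (0.8300, 0.1200) = 0.8504
(¬α ∨ γ) ∧ δ = a·b on (0.8504, 0.4100) = 0.3487
¬(ε ∧ δ) ∨ ((¬α ∨ γ) ∧ δ) = a + b − a·b on (0.7007, 0.3487) = 0.8051

0.805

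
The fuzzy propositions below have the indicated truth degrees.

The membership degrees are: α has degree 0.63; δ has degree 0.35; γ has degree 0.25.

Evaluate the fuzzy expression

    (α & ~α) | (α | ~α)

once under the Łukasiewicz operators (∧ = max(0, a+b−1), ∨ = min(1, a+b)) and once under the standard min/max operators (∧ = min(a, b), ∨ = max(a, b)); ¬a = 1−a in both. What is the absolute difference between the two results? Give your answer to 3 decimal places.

0.370

Under Łukasiewicz:
  ~α = 1 − 0.63 = 0.37
  α & ~α = max(0, a+b−1) on (0.63, 0.37) = 0.00
  ~α = 1 − 0.63 = 0.37
  α | ~α = min(1, a+b) on (0.63, 0.37) = 1.00
  (α & ~α) | (α | ~α) = min(1, a+b) on (0.00, 1.00) = 1.00
  → value = 1.0000
Under standard min/max:
  ~α = 1 − 0.63 = 0.37
  α & ~α = min(a, b) on (0.63, 0.37) = 0.37
  ~α = 1 − 0.63 = 0.37
  α | ~α = max(a, b) on (0.63, 0.37) = 0.63
  (α & ~α) | (α | ~α) = max(a, b) on (0.37, 0.63) = 0.63
  → value = 0.6300
|1.0000 − 0.6300| = 0.370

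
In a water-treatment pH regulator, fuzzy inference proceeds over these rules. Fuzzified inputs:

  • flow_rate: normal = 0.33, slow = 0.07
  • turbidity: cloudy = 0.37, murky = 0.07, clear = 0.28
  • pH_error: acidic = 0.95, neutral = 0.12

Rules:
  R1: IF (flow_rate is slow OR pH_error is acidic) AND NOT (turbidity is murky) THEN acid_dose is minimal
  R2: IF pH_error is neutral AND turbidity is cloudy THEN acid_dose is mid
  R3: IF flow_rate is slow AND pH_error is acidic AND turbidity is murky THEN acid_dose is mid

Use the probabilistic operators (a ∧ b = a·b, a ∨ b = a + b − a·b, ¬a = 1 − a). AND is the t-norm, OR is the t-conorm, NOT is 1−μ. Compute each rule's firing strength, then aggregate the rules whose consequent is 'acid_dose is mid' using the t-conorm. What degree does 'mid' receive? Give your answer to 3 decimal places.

R1: (slow=0.07 OR acidic=0.95) = 0.9535; AND[a·b] with ¬murky=1−0.07=0.93 → w = 0.8868
R2: neutral=0.12, cloudy=0.37; AND[a·b] → w = 0.0444
R3: slow=0.07, acidic=0.95, murky=0.07; AND[a·b] → w = 0.0047
Rules with consequent 'mid': {R2, R3} → strengths 0.0444, 0.0047
Aggregate via t-conorm [a + b − a·b]: 0.0488

0.049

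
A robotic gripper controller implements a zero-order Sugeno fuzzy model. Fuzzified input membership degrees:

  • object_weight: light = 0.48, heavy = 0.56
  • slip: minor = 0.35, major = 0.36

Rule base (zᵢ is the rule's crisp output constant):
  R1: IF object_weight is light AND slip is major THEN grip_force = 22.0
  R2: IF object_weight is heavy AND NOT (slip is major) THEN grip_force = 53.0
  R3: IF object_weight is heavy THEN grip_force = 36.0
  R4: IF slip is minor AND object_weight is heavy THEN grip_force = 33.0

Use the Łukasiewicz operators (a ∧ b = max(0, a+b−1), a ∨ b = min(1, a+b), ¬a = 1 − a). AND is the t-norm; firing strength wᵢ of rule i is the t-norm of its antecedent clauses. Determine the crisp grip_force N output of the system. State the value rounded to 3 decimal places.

R1 (z=22.0): light=0.48, major=0.36; AND[max(0, a+b−1)] → w = 0.00
R2 (z=53.0): heavy=0.56, ¬major=1−0.36=0.64; AND[max(0, a+b−1)] → w = 0.20
R3 (z=36.0): heavy=0.56 → w = 0.56
R4 (z=33.0): minor=0.35, heavy=0.56; AND[max(0, a+b−1)] → w = 0.00
Weighted average = (0.00·22.0 + 0.20·53.0 + 0.56·36.0 + 0.00·33.0) / (0.00 + 0.20 + 0.56 + 0.00)
  = 30.7600 / 0.7600 = 40.474

40.474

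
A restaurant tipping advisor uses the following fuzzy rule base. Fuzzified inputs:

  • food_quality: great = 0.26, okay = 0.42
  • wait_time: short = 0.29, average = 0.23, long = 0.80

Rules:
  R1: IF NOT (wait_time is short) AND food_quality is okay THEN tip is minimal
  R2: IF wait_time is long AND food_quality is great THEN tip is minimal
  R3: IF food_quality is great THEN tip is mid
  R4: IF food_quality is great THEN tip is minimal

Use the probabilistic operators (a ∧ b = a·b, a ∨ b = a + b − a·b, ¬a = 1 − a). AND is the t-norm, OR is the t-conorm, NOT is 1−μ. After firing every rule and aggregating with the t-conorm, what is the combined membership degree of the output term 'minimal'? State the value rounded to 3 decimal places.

R1: ¬short=1−0.29=0.71, okay=0.42; AND[a·b] → w = 0.2982
R2: long=0.80, great=0.26; AND[a·b] → w = 0.2080
R3: great=0.26 → w = 0.2600
R4: great=0.26 → w = 0.2600
Rules with consequent 'minimal': {R1, R2, R4} → strengths 0.2982, 0.2080, 0.2600
Aggregate via t-conorm [a + b − a·b]: 0.5887

0.589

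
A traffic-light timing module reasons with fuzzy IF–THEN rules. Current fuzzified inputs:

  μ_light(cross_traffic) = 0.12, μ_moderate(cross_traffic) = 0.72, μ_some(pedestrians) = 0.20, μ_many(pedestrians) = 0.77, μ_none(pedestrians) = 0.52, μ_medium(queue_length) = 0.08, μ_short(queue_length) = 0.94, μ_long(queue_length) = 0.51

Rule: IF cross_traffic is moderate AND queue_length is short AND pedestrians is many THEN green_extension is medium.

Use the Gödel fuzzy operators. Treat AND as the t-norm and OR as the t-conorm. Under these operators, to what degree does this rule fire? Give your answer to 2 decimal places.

firing strength: moderate=0.72, short=0.94, many=0.77; AND[min(a, b)] → w = 0.72

0.72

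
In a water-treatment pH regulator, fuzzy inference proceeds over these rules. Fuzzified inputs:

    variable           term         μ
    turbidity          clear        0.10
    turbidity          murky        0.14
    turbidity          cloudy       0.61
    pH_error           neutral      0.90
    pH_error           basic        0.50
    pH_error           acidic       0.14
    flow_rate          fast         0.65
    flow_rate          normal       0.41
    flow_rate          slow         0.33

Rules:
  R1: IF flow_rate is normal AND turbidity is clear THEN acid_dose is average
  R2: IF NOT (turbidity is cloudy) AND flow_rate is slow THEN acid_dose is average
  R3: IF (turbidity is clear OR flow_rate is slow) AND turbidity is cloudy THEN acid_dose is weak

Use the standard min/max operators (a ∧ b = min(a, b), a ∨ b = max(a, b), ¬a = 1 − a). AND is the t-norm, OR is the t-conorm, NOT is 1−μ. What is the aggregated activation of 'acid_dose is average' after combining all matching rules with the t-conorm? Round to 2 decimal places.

R1: normal=0.41, clear=0.10; AND[min(a, b)] → w = 0.10
R2: ¬cloudy=1−0.61=0.39, slow=0.33; AND[min(a, b)] → w = 0.33
R3: (clear=0.10 OR slow=0.33) = 0.33; AND[min(a, b)] with cloudy=0.61 → w = 0.33
Rules with consequent 'average': {R1, R2} → strengths 0.10, 0.33
Aggregate via t-conorm [max(a, b)]: 0.33

0.33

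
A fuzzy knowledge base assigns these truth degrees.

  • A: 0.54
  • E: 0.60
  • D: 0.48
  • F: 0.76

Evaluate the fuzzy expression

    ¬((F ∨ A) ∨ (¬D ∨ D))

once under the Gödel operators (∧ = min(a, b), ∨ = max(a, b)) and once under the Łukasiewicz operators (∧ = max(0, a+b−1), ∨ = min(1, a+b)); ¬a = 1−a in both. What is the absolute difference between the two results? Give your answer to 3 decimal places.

0.240

Under Gödel:
  F ∨ A = max(a, b) on (0.76, 0.54) = 0.76
  ¬D = 1 − 0.48 = 0.52
  ¬D ∨ D = max(a, b) on (0.52, 0.48) = 0.52
  (F ∨ A) ∨ (¬D ∨ D) = max(a, b) on (0.76, 0.52) = 0.76
  ¬((F ∨ A) ∨ (¬D ∨ D)) = 1 − 0.76 = 0.24
  → value = 0.2400
Under Łukasiewicz:
  F ∨ A = min(1, a+b) on (0.76, 0.54) = 1.00
  ¬D = 1 − 0.48 = 0.52
  ¬D ∨ D = min(1, a+b) on (0.52, 0.48) = 1.00
  (F ∨ A) ∨ (¬D ∨ D) = min(1, a+b) on (1.00, 1.00) = 1.00
  ¬((F ∨ A) ∨ (¬D ∨ D)) = 1 − 1.00 = 0.00
  → value = 0.0000
|0.2400 − 0.0000| = 0.240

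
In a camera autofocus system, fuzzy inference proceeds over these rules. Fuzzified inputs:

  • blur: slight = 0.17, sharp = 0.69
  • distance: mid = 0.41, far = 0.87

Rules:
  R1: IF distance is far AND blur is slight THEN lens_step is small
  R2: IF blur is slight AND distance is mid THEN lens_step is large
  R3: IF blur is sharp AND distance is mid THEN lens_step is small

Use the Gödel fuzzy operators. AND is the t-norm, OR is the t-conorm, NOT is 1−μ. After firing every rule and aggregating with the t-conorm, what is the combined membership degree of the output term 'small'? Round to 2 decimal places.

0.41

R1: far=0.87, slight=0.17; AND[min(a, b)] → w = 0.17
R2: slight=0.17, mid=0.41; AND[min(a, b)] → w = 0.17
R3: sharp=0.69, mid=0.41; AND[min(a, b)] → w = 0.41
Rules with consequent 'small': {R1, R3} → strengths 0.17, 0.41
Aggregate via t-conorm [max(a, b)]: 0.41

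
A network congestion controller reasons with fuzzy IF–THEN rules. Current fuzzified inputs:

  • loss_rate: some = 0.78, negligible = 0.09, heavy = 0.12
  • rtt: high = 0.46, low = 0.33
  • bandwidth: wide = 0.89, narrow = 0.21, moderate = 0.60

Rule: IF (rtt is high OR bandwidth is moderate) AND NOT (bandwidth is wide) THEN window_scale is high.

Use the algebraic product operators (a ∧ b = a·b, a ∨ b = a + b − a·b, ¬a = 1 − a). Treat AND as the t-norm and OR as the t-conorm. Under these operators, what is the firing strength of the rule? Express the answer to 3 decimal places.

0.086

firing strength: (high=0.46 OR moderate=0.60) = 0.7840; AND[a·b] with ¬wide=1−0.89=0.11 → w = 0.0862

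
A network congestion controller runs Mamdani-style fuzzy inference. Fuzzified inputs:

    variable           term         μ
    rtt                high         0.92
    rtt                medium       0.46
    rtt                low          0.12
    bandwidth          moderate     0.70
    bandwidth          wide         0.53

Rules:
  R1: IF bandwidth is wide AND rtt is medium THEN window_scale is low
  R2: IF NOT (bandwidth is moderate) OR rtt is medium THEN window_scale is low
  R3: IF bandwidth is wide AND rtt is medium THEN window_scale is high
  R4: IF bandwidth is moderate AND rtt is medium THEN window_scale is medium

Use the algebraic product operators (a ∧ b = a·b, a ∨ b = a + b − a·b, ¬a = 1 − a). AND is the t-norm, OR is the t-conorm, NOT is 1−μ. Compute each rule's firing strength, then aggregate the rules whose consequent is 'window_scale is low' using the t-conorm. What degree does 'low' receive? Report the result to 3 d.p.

R1: wide=0.53, medium=0.46; AND[a·b] → w = 0.2438
R2: ¬moderate=1−0.70=0.30, medium=0.46; OR[a + b − a·b] → w = 0.6220
R3: wide=0.53, medium=0.46; AND[a·b] → w = 0.2438
R4: moderate=0.70, medium=0.46; AND[a·b] → w = 0.3220
Rules with consequent 'low': {R1, R2} → strengths 0.2438, 0.6220
Aggregate via t-conorm [a + b − a·b]: 0.7142

0.714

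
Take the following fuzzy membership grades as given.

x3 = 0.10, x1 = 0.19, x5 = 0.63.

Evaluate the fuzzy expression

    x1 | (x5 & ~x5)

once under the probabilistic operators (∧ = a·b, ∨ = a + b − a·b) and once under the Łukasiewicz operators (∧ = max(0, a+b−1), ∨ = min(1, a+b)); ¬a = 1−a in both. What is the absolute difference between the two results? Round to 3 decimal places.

0.189

Under probabilistic:
  ~x5 = 1 − 0.6300 = 0.3700
  x5 & ~x5 = a·b on (0.6300, 0.3700) = 0.2331
  x1 | (x5 & ~x5) = a + b − a·b on (0.1900, 0.2331) = 0.3788
  → value = 0.3788
Under Łukasiewicz:
  ~x5 = 1 − 0.63 = 0.37
  x5 & ~x5 = max(0, a+b−1) on (0.63, 0.37) = 0.00
  x1 | (x5 & ~x5) = min(1, a+b) on (0.19, 0.00) = 0.19
  → value = 0.1900
|0.3788 − 0.1900| = 0.189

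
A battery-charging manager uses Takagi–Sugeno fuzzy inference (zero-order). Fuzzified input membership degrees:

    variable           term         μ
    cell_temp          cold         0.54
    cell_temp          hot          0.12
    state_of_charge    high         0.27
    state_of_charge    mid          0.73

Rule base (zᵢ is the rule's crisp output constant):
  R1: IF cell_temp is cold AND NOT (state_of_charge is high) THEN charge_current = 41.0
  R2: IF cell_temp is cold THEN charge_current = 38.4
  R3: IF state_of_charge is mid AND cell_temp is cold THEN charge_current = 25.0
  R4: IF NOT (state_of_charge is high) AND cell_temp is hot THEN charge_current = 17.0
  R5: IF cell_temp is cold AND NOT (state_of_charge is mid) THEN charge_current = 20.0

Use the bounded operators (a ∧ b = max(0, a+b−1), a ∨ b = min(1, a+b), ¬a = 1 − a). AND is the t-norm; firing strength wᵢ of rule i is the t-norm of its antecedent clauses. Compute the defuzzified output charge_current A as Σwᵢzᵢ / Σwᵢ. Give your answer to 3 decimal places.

R1 (z=41.0): cold=0.54, ¬high=1−0.27=0.73; AND[max(0, a+b−1)] → w = 0.27
R2 (z=38.4): cold=0.54 → w = 0.54
R3 (z=25.0): mid=0.73, cold=0.54; AND[max(0, a+b−1)] → w = 0.27
R4 (z=17.0): ¬high=1−0.27=0.73, hot=0.12; AND[max(0, a+b−1)] → w = 0.00
R5 (z=20.0): cold=0.54, ¬mid=1−0.73=0.27; AND[max(0, a+b−1)] → w = 0.00
Weighted average = (0.27·41.0 + 0.54·38.4 + 0.27·25.0 + 0.00·17.0 + 0.00·20.0) / (0.27 + 0.54 + 0.27 + 0.00 + 0.00)
  = 38.5560 / 1.0800 = 35.700

35.700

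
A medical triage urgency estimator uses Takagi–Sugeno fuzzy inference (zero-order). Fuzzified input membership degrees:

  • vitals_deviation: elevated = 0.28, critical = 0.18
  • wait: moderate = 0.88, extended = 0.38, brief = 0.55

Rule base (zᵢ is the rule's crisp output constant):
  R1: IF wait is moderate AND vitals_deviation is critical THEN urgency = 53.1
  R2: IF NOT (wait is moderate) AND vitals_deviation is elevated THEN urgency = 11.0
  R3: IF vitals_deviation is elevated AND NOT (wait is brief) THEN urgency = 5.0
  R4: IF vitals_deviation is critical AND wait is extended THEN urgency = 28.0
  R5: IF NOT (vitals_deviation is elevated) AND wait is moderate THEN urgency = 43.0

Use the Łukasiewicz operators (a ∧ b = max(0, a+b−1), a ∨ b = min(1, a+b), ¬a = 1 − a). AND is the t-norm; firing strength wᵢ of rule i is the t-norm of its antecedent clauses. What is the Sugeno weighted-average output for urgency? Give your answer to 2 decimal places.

R1 (z=53.1): moderate=0.88, critical=0.18; AND[max(0, a+b−1)] → w = 0.06
R2 (z=11.0): ¬moderate=1−0.88=0.12, elevated=0.28; AND[max(0, a+b−1)] → w = 0.00
R3 (z=5.0): elevated=0.28, ¬brief=1−0.55=0.45; AND[max(0, a+b−1)] → w = 0.00
R4 (z=28.0): critical=0.18, extended=0.38; AND[max(0, a+b−1)] → w = 0.00
R5 (z=43.0): ¬elevated=1−0.28=0.72, moderate=0.88; AND[max(0, a+b−1)] → w = 0.60
Weighted average = (0.06·53.1 + 0.00·11.0 + 0.00·5.0 + 0.00·28.0 + 0.60·43.0) / (0.06 + 0.00 + 0.00 + 0.00 + 0.60)
  = 28.9860 / 0.6600 = 43.92

43.92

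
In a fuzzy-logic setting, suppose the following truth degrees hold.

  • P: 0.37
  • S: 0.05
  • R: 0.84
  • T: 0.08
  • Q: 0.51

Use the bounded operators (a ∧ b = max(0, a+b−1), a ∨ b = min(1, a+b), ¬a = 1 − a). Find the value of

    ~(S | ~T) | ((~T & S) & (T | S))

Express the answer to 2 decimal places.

~T = 1 − 0.08 = 0.92
S | ~T = min(1, a+b) on (0.05, 0.92) = 0.97
~(S | ~T) = 1 − 0.97 = 0.03
~T = 1 − 0.08 = 0.92
~T & S = max(0, a+b−1) on (0.92, 0.05) = 0.00
T | S = min(1, a+b) on (0.08, 0.05) = 0.13
(~T & S) & (T | S) = max(0, a+b−1) on (0.00, 0.13) = 0.00
~(S | ~T) | ((~T & S) & (T | S)) = min(1, a+b) on (0.03, 0.00) = 0.03

0.03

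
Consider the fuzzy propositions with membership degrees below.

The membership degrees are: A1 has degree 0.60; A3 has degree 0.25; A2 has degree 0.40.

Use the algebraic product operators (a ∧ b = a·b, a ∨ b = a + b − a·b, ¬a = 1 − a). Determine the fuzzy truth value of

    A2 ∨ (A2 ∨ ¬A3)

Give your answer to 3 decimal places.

¬A3 = 1 − 0.2500 = 0.7500
A2 ∨ ¬A3 = a + b − a·b on (0.4000, 0.7500) = 0.8500
A2 ∨ (A2 ∨ ¬A3) = a + b − a·b on (0.4000, 0.8500) = 0.9100

0.910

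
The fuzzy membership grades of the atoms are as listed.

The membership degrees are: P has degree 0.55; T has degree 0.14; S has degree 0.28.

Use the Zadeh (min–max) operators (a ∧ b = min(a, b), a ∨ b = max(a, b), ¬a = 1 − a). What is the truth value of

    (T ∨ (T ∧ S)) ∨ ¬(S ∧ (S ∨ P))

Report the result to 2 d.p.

T ∧ S = min(a, b) on (0.14, 0.28) = 0.14
T ∨ (T ∧ S) = max(a, b) on (0.14, 0.14) = 0.14
S ∨ P = max(a, b) on (0.28, 0.55) = 0.55
S ∧ (S ∨ P) = min(a, b) on (0.28, 0.55) = 0.28
¬(S ∧ (S ∨ P)) = 1 − 0.28 = 0.72
(T ∨ (T ∧ S)) ∨ ¬(S ∧ (S ∨ P)) = max(a, b) on (0.14, 0.72) = 0.72

0.72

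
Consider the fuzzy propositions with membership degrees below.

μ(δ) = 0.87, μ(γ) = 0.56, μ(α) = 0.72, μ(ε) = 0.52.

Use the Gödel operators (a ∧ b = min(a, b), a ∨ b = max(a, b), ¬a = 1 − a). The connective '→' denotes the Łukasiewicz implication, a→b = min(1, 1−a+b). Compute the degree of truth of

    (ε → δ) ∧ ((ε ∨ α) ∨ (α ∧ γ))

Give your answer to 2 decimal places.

0.72

ε → δ  [Łukasiewicz: min(1, 1−a+b)] with a=0.52, b=0.87 → 1.00
ε ∨ α = max(a, b) on (0.52, 0.72) = 0.72
α ∧ γ = min(a, b) on (0.72, 0.56) = 0.56
(ε ∨ α) ∨ (α ∧ γ) = max(a, b) on (0.72, 0.56) = 0.72
(ε → δ) ∧ ((ε ∨ α) ∨ (α ∧ γ)) = min(a, b) on (1.00, 0.72) = 0.72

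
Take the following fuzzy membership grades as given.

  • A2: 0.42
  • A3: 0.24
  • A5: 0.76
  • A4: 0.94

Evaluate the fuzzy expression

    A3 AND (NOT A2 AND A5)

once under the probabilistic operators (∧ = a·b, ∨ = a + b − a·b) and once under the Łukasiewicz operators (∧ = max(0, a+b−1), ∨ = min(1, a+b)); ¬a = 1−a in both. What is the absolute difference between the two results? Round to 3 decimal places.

Under probabilistic:
  NOT A2 = 1 − 0.4200 = 0.5800
  NOT A2 AND A5 = a·b on (0.5800, 0.7600) = 0.4408
  A3 AND (NOT A2 AND A5) = a·b on (0.2400, 0.4408) = 0.1058
  → value = 0.1058
Under Łukasiewicz:
  NOT A2 = 1 − 0.42 = 0.58
  NOT A2 AND A5 = max(0, a+b−1) on (0.58, 0.76) = 0.34
  A3 AND (NOT A2 AND A5) = max(0, a+b−1) on (0.24, 0.34) = 0.00
  → value = 0.0000
|0.1058 − 0.0000| = 0.106

0.106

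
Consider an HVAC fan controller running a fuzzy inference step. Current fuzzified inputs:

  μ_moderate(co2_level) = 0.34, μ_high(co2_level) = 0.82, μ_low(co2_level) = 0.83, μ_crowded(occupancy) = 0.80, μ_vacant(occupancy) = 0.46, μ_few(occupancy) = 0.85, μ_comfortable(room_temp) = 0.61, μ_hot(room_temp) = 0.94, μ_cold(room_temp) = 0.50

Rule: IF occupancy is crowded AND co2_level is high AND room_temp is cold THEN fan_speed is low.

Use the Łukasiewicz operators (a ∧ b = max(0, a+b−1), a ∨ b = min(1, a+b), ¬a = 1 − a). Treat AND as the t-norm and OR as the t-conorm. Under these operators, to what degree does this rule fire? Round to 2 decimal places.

firing strength: crowded=0.80, high=0.82, cold=0.50; AND[max(0, a+b−1)] → w = 0.12

0.12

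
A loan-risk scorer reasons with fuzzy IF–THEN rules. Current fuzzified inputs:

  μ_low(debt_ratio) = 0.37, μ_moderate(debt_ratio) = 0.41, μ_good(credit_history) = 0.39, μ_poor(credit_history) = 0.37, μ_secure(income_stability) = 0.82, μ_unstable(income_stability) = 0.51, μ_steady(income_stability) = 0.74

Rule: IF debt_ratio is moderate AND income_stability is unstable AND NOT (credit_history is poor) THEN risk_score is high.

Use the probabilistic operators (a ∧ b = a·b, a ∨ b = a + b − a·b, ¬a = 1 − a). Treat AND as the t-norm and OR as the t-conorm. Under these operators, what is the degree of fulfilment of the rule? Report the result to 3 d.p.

0.132

firing strength: moderate=0.41, unstable=0.51, ¬poor=1−0.37=0.63; AND[a·b] → w = 0.1317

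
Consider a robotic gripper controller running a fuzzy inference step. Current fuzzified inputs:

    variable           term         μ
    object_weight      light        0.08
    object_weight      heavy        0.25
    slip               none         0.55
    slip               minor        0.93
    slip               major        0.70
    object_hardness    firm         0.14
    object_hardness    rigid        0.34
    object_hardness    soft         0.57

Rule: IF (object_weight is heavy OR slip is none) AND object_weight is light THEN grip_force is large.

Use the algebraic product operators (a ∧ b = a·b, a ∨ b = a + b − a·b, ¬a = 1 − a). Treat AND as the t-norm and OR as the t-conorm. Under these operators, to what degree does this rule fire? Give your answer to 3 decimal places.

0.053

firing strength: (heavy=0.25 OR none=0.55) = 0.6625; AND[a·b] with light=0.08 → w = 0.0530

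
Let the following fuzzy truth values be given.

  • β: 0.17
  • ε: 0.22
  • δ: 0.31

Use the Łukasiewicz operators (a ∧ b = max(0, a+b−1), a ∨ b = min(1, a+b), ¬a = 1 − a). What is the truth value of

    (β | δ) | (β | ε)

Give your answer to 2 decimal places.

0.87

β | δ = min(1, a+b) on (0.17, 0.31) = 0.48
β | ε = min(1, a+b) on (0.17, 0.22) = 0.39
(β | δ) | (β | ε) = min(1, a+b) on (0.48, 0.39) = 0.87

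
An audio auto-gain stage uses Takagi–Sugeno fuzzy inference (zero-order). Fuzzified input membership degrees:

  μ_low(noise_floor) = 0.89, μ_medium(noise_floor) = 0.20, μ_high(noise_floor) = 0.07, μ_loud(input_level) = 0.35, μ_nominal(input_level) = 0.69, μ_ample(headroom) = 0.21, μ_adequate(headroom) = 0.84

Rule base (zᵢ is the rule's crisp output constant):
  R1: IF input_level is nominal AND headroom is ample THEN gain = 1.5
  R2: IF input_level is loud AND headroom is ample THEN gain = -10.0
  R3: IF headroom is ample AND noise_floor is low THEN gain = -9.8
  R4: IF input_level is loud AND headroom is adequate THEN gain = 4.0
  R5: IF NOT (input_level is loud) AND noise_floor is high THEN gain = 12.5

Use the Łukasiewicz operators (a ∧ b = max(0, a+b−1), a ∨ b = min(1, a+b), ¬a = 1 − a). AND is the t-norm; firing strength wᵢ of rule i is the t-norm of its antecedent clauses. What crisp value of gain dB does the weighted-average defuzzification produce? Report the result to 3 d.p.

-0.759

R1 (z=1.5): nominal=0.69, ample=0.21; AND[max(0, a+b−1)] → w = 0.00
R2 (z=-10.0): loud=0.35, ample=0.21; AND[max(0, a+b−1)] → w = 0.00
R3 (z=-9.8): ample=0.21, low=0.89; AND[max(0, a+b−1)] → w = 0.10
R4 (z=4.0): loud=0.35, adequate=0.84; AND[max(0, a+b−1)] → w = 0.19
R5 (z=12.5): ¬loud=1−0.35=0.65, high=0.07; AND[max(0, a+b−1)] → w = 0.00
Weighted average = (0.00·1.5 + 0.00·-10.0 + 0.10·-9.8 + 0.19·4.0 + 0.00·12.5) / (0.00 + 0.00 + 0.10 + 0.19 + 0.00)
  = -0.2200 / 0.2900 = -0.759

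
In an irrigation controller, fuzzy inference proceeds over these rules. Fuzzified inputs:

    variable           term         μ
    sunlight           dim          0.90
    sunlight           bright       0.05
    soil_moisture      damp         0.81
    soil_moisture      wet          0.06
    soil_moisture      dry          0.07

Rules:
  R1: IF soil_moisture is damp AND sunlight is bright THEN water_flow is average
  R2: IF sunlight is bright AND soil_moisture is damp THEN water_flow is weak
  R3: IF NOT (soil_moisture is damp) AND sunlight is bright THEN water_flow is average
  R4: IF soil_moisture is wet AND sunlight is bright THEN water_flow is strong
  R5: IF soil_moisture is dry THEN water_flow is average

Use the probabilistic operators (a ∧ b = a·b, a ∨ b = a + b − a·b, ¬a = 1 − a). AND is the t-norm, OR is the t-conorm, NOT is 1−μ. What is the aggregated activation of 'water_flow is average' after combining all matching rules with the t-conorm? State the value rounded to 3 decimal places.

0.116

R1: damp=0.81, bright=0.05; AND[a·b] → w = 0.0405
R2: bright=0.05, damp=0.81; AND[a·b] → w = 0.0405
R3: ¬damp=1−0.81=0.19, bright=0.05; AND[a·b] → w = 0.0095
R4: wet=0.06, bright=0.05; AND[a·b] → w = 0.0030
R5: dry=0.07 → w = 0.0700
Rules with consequent 'average': {R1, R3, R5} → strengths 0.0405, 0.0095, 0.0700
Aggregate via t-conorm [a + b − a·b]: 0.1161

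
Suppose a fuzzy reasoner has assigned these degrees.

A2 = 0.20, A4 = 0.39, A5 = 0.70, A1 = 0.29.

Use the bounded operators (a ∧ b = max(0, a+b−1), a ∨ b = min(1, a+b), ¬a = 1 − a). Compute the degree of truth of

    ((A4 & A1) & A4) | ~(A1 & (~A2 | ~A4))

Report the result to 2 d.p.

0.71

A4 & A1 = max(0, a+b−1) on (0.39, 0.29) = 0.00
(A4 & A1) & A4 = max(0, a+b−1) on (0.00, 0.39) = 0.00
~A2 = 1 − 0.20 = 0.80
~A4 = 1 − 0.39 = 0.61
~A2 | ~A4 = min(1, a+b) on (0.80, 0.61) = 1.00
A1 & (~A2 | ~A4) = max(0, a+b−1) on (0.29, 1.00) = 0.29
~(A1 & (~A2 | ~A4)) = 1 − 0.29 = 0.71
((A4 & A1) & A4) | ~(A1 & (~A2 | ~A4)) = min(1, a+b) on (0.00, 0.71) = 0.71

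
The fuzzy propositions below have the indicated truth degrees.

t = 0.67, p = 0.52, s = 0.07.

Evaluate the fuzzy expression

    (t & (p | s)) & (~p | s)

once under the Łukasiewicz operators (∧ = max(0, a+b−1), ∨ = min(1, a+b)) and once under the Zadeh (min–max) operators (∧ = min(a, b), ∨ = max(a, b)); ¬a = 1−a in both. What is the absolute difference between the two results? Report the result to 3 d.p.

0.480

Under Łukasiewicz:
  p | s = min(1, a+b) on (0.52, 0.07) = 0.59
  t & (p | s) = max(0, a+b−1) on (0.67, 0.59) = 0.26
  ~p = 1 − 0.52 = 0.48
  ~p | s = min(1, a+b) on (0.48, 0.07) = 0.55
  (t & (p | s)) & (~p | s) = max(0, a+b−1) on (0.26, 0.55) = 0.00
  → value = 0.0000
Under Zadeh (min–max):
  p | s = max(a, b) on (0.52, 0.07) = 0.52
  t & (p | s) = min(a, b) on (0.67, 0.52) = 0.52
  ~p = 1 − 0.52 = 0.48
  ~p | s = max(a, b) on (0.48, 0.07) = 0.48
  (t & (p | s)) & (~p | s) = min(a, b) on (0.52, 0.48) = 0.48
  → value = 0.4800
|0.0000 − 0.4800| = 0.480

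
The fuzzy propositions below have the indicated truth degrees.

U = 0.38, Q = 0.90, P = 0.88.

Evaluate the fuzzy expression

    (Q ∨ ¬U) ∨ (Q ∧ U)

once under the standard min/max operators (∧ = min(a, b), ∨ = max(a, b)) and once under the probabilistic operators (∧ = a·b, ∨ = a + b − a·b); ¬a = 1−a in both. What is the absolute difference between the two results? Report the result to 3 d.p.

Under standard min/max:
  ¬U = 1 − 0.38 = 0.62
  Q ∨ ¬U = max(a, b) on (0.90, 0.62) = 0.90
  Q ∧ U = min(a, b) on (0.90, 0.38) = 0.38
  (Q ∨ ¬U) ∨ (Q ∧ U) = max(a, b) on (0.90, 0.38) = 0.90
  → value = 0.9000
Under probabilistic:
  ¬U = 1 − 0.3800 = 0.6200
  Q ∨ ¬U = a + b − a·b on (0.9000, 0.6200) = 0.9620
  Q ∧ U = a·b on (0.9000, 0.3800) = 0.3420
  (Q ∨ ¬U) ∨ (Q ∧ U) = a + b − a·b on (0.9620, 0.3420) = 0.9750
  → value = 0.9750
|0.9000 − 0.9750| = 0.075

0.075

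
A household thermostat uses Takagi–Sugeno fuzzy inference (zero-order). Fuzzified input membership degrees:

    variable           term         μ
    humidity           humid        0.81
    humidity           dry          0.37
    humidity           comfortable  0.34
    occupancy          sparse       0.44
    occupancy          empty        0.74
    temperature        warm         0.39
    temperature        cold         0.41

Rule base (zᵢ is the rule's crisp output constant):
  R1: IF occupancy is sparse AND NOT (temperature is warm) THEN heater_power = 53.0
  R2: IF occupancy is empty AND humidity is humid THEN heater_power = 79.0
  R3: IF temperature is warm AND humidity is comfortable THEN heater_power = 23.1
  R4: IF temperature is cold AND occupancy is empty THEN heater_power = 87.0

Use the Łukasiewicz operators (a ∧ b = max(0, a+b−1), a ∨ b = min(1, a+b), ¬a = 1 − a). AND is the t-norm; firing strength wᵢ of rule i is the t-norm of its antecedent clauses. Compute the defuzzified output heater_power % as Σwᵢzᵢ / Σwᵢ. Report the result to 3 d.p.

R1 (z=53.0): sparse=0.44, ¬warm=1−0.39=0.61; AND[max(0, a+b−1)] → w = 0.05
R2 (z=79.0): empty=0.74, humid=0.81; AND[max(0, a+b−1)] → w = 0.55
R3 (z=23.1): warm=0.39, comfortable=0.34; AND[max(0, a+b−1)] → w = 0.00
R4 (z=87.0): cold=0.41, empty=0.74; AND[max(0, a+b−1)] → w = 0.15
Weighted average = (0.05·53.0 + 0.55·79.0 + 0.00·23.1 + 0.15·87.0) / (0.05 + 0.55 + 0.00 + 0.15)
  = 59.1500 / 0.7500 = 78.867

78.867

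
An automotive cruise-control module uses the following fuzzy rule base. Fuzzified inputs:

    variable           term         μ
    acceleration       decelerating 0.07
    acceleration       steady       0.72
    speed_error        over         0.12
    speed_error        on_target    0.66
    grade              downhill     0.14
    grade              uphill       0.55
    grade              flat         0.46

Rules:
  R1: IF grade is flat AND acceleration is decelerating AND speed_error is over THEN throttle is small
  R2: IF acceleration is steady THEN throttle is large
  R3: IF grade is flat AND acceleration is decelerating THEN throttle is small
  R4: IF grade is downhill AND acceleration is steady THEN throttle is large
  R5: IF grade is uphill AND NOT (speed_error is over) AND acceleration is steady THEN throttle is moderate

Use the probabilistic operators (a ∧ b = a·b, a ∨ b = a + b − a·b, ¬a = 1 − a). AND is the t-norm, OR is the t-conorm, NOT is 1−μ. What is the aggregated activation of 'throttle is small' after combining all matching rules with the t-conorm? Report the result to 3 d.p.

0.036

R1: flat=0.46, decelerating=0.07, over=0.12; AND[a·b] → w = 0.0039
R2: steady=0.72 → w = 0.7200
R3: flat=0.46, decelerating=0.07; AND[a·b] → w = 0.0322
R4: downhill=0.14, steady=0.72; AND[a·b] → w = 0.1008
R5: uphill=0.55, ¬over=1−0.12=0.88, steady=0.72; AND[a·b] → w = 0.3485
Rules with consequent 'small': {R1, R3} → strengths 0.0039, 0.0322
Aggregate via t-conorm [a + b − a·b]: 0.0359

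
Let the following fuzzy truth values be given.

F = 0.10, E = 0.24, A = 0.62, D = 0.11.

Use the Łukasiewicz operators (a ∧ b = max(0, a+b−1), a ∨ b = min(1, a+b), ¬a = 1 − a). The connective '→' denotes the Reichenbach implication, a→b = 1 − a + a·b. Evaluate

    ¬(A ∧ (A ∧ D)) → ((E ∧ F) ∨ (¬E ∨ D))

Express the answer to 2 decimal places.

A ∧ D = max(0, a+b−1) on (0.62, 0.11) = 0.00
A ∧ (A ∧ D) = max(0, a+b−1) on (0.62, 0.00) = 0.00
¬(A ∧ (A ∧ D)) = 1 − 0.00 = 1.00
E ∧ F = max(0, a+b−1) on (0.24, 0.10) = 0.00
¬E = 1 − 0.24 = 0.76
¬E ∨ D = min(1, a+b) on (0.76, 0.11) = 0.87
(E ∧ F) ∨ (¬E ∨ D) = min(1, a+b) on (0.00, 0.87) = 0.87
¬(A ∧ (A ∧ D)) → ((E ∧ F) ∨ (¬E ∨ D))  [Reichenbach: 1 − a + a·b] with a=1.00, b=0.87 → 0.87

0.87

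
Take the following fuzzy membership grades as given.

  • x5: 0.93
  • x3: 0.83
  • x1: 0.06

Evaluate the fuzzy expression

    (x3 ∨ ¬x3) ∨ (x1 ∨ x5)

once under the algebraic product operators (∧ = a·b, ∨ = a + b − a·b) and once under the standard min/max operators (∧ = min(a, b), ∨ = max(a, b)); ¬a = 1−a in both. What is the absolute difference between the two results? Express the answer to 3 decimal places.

Under algebraic product:
  ¬x3 = 1 − 0.8300 = 0.1700
  x3 ∨ ¬x3 = a + b − a·b on (0.8300, 0.1700) = 0.8589
  x1 ∨ x5 = a + b − a·b on (0.0600, 0.9300) = 0.9342
  (x3 ∨ ¬x3) ∨ (x1 ∨ x5) = a + b − a·b on (0.8589, 0.9342) = 0.9907
  → value = 0.9907
Under standard min/max:
  ¬x3 = 1 − 0.83 = 0.17
  x3 ∨ ¬x3 = max(a, b) on (0.83, 0.17) = 0.83
  x1 ∨ x5 = max(a, b) on (0.06, 0.93) = 0.93
  (x3 ∨ ¬x3) ∨ (x1 ∨ x5) = max(a, b) on (0.83, 0.93) = 0.93
  → value = 0.9300
|0.9907 − 0.9300| = 0.061

0.061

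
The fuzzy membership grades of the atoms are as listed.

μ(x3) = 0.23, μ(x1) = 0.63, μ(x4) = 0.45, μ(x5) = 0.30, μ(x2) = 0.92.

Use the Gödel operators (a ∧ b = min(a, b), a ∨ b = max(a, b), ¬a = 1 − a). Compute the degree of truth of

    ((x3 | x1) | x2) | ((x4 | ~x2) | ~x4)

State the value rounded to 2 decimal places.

0.92

x3 | x1 = max(a, b) on (0.23, 0.63) = 0.63
(x3 | x1) | x2 = max(a, b) on (0.63, 0.92) = 0.92
~x2 = 1 − 0.92 = 0.08
x4 | ~x2 = max(a, b) on (0.45, 0.08) = 0.45
~x4 = 1 − 0.45 = 0.55
(x4 | ~x2) | ~x4 = max(a, b) on (0.45, 0.55) = 0.55
((x3 | x1) | x2) | ((x4 | ~x2) | ~x4) = max(a, b) on (0.92, 0.55) = 0.92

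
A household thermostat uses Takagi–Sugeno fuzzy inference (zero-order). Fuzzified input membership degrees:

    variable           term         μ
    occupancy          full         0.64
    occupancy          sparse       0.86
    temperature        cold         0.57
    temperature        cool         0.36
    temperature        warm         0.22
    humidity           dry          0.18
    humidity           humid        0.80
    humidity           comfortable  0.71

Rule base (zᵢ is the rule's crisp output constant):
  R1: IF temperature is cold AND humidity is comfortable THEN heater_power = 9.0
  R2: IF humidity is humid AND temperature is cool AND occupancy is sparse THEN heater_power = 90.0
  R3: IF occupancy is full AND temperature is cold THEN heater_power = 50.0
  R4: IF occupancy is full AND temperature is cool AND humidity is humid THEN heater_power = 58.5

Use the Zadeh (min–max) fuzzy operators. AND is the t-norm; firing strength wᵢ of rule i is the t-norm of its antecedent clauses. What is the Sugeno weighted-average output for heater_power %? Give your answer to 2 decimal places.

46.82

R1 (z=9.0): cold=0.57, comfortable=0.71; AND[min(a, b)] → w = 0.57
R2 (z=90.0): humid=0.80, cool=0.36, sparse=0.86; AND[min(a, b)] → w = 0.36
R3 (z=50.0): full=0.64, cold=0.57; AND[min(a, b)] → w = 0.57
R4 (z=58.5): full=0.64, cool=0.36, humid=0.80; AND[min(a, b)] → w = 0.36
Weighted average = (0.57·9.0 + 0.36·90.0 + 0.57·50.0 + 0.36·58.5) / (0.57 + 0.36 + 0.57 + 0.36)
  = 87.0900 / 1.8600 = 46.82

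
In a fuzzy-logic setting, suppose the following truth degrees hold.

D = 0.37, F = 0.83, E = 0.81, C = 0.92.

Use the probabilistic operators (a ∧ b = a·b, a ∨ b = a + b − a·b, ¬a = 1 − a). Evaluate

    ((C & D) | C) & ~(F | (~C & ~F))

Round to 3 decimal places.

C & D = a·b on (0.9200, 0.3700) = 0.3404
(C & D) | C = a + b − a·b on (0.3404, 0.9200) = 0.9472
~C = 1 − 0.9200 = 0.0800
~F = 1 − 0.8300 = 0.1700
~C & ~F = a·b on (0.0800, 0.1700) = 0.0136
F | (~C & ~F) = a + b − a·b on (0.8300, 0.0136) = 0.8323
~(F | (~C & ~F)) = 1 − 0.8323 = 0.1677
((C & D) | C) & ~(F | (~C & ~F)) = a·b on (0.9472, 0.1677) = 0.1588

0.159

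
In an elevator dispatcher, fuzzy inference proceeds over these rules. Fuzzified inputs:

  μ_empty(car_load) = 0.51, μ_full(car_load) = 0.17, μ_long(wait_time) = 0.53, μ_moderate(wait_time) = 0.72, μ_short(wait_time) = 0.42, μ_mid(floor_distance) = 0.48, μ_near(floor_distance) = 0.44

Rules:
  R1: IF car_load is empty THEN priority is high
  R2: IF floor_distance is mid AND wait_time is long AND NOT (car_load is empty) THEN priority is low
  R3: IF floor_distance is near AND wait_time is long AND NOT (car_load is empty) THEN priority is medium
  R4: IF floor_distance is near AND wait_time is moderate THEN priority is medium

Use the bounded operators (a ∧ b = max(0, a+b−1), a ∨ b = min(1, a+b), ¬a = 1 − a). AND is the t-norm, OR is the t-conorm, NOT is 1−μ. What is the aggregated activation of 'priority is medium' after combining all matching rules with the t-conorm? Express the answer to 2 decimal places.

0.16

R1: empty=0.51 → w = 0.51
R2: mid=0.48, long=0.53, ¬empty=1−0.51=0.49; AND[max(0, a+b−1)] → w = 0.00
R3: near=0.44, long=0.53, ¬empty=1−0.51=0.49; AND[max(0, a+b−1)] → w = 0.00
R4: near=0.44, moderate=0.72; AND[max(0, a+b−1)] → w = 0.16
Rules with consequent 'medium': {R3, R4} → strengths 0.00, 0.16
Aggregate via t-conorm [min(1, a+b)]: 0.16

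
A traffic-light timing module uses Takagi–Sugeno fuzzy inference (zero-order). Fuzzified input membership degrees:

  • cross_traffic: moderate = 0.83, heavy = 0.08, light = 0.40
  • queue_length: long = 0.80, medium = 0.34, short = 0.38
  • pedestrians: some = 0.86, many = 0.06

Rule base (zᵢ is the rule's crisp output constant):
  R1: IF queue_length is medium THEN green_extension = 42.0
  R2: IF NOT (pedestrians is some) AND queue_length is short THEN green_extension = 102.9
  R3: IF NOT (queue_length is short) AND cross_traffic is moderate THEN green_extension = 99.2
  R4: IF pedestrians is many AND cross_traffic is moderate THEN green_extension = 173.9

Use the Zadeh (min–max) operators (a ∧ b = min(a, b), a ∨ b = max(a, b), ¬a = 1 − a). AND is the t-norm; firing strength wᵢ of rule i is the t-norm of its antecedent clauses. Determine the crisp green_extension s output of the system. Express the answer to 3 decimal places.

86.745

R1 (z=42.0): medium=0.34 → w = 0.34
R2 (z=102.9): ¬some=1−0.86=0.14, short=0.38; AND[min(a, b)] → w = 0.14
R3 (z=99.2): ¬short=1−0.38=0.62, moderate=0.83; AND[min(a, b)] → w = 0.62
R4 (z=173.9): many=0.06, moderate=0.83; AND[min(a, b)] → w = 0.06
Weighted average = (0.34·42.0 + 0.14·102.9 + 0.62·99.2 + 0.06·173.9) / (0.34 + 0.14 + 0.62 + 0.06)
  = 100.6240 / 1.1600 = 86.745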